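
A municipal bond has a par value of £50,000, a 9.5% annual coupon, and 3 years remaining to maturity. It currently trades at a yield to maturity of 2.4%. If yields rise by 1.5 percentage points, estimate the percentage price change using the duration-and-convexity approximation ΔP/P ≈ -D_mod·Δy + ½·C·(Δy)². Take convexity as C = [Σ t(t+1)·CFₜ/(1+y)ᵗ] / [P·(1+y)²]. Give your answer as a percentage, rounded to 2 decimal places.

-3.94%

With y = 0.024:
  t   CF        PV=CF/(1+0.024)^t    t·PV        t(t+1)·PV
  1     4,750.00     4,638.6719     4,638.6719       9,277.3438
  2     4,750.00     4,529.9530     9,059.9060      27,179.7180
  3    54,750.00    50,989.9110   152,969.7329     611,878.9315
  Σ                 60,158.5358   166,668.3108     648,335.9933
P = 60,158.5358; D_Mac = 2.77048 yrs; D_mod = 2.70555 yrs; C = 10.27787.
Duration effect: -2.70555 × (+0.015) = -0.040583
Convexity effect: 0.5 × 10.27787 × (0.015)² = +0.0011563
ΔP/P ≈ -0.040583 + 0.0011563 = -0.039427 = -3.9427%.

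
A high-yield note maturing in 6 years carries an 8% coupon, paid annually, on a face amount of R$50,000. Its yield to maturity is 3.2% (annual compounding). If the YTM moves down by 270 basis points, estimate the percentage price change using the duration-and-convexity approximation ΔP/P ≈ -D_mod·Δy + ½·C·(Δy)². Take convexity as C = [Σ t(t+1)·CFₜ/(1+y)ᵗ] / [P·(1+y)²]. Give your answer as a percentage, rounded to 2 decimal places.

With y = 0.032:
  t   CF        PV=CF/(1+0.032)^t    t·PV        t(t+1)·PV
  1     4,000.00     3,875.9690     3,875.9690       7,751.9380
  2     4,000.00     3,755.7839     7,511.5678      22,534.7034
  3     4,000.00     3,639.3255    10,917.9765      43,671.9059
  4     4,000.00     3,526.4782    14,105.9128      70,529.5638
  5     4,000.00     3,417.1300    17,085.6501     102,513.9009
  6    54,000.00    44,700.8289   268,204.9732   1,877,434.8122
  Σ                 62,915.5155   321,702.0493   2,124,436.8241
P = 62,915.5155; D_Mac = 5.11324 yrs; D_mod = 4.95469 yrs; C = 31.70492.
Duration effect: -4.95469 × (-0.027) = +0.133777
Convexity effect: 0.5 × 31.70492 × (-0.027)² = +0.0115564
ΔP/P ≈ +0.133777 + 0.0115564 = +0.145333 = +14.5333%.

+14.53%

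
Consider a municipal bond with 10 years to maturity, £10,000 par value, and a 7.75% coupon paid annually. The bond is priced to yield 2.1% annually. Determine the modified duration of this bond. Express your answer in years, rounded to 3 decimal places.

Periodic yield y = 0.021. First find Macaulay duration:
  t   CF        PV=CF/(1+0.021)^t    t·PV
  1       775.00       759.0597       759.0597
  2       775.00       743.4474     1,486.8947
  3       775.00       728.1561     2,184.4682
  4       775.00       713.1793     2,852.7172
  5       775.00       698.5106     3,492.5529
  6       775.00       684.1436     4,104.8614
  7       775.00       670.0721     4,690.5044
  8       775.00       656.2900     5,250.3197
  9       775.00       642.7913     5,785.1221
  10   10,775.00     8,753.0590    87,530.5904
  Σ                 15,048.7091   118,137.0910
P = 15,048.7091; Macaulay duration = 118,137.0910 / 15,048.7091 = 7.85031 years.
Modified duration = D_Mac / (1 + y) = 7.85031 / 1.021 = 7.68885 years.

7.689 years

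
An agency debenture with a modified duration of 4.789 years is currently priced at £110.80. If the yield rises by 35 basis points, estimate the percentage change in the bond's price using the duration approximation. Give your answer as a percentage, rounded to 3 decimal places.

Duration approximation: ΔP/P ≈ -D_mod · Δy = -4.789 × (+0.0035) = -0.0167615.
As a percentage: -1.67615%.

-1.676%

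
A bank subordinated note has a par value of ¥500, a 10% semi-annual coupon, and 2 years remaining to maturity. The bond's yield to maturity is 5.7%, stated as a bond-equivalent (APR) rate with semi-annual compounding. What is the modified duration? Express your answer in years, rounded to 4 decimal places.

Periodic yield y = 0.0285. First find Macaulay duration:
  t   CF        PV=CF/(1+0.0285)^t    t·PV
  1        25.00        24.3072        24.3072
  2        25.00        23.6337        47.2674
  3        25.00        22.9788        68.9364
  4       525.00       469.1828     1,876.7314
  Σ                    540.1026     2,017.2423
P = 540.1026; Macaulay duration = 2,017.2423 / 540.1026 = 3.73492 half-year periods = 1.86746 years.
Modified duration = D_Mac / (1 + y) = 1.86746 / 1.0285 = 1.81571 years.

1.8157 years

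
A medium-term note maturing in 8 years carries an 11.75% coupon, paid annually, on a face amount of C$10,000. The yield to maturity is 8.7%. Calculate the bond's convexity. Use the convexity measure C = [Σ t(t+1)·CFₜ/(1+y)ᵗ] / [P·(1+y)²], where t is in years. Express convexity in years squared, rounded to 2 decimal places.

With y = 0.087:
  t   CF        PV=CF/(1+0.087)^t    t·PV        t(t+1)·PV
  1     1,175.00     1,080.9568     1,080.9568       2,161.9135
  2     1,175.00       994.4404     1,988.8809       5,966.6427
  3     1,175.00       914.8486     2,744.5458      10,978.1834
  4     1,175.00       841.6271     3,366.5082      16,832.5412
  5     1,175.00       774.2659     3,871.3296      23,227.9777
  6     1,175.00       712.2962     4,273.7770      29,916.4387
  7     1,175.00       655.2863     4,587.0038      36,696.0302
  8    11,175.00     5,733.3860    45,867.0877     412,803.7896
  Σ                 11,707.1072    67,780.0898     538,583.5170
P = 11,707.1072.
Convexity = Σ t(t+1)·PV / [P·(1+y)²] = 538,583.5170 / (11,707.1072 × 1.181569) = 38.93538.

38.94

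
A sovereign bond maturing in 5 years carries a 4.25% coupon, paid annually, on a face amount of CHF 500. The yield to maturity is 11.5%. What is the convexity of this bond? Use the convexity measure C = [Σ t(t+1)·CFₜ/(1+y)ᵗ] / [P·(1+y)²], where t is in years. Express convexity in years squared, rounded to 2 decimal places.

21.16

With y = 0.115:
  t   CF        PV=CF/(1+0.115)^t    t·PV        t(t+1)·PV
  1        21.25        19.0583        19.0583          38.1166
  2        21.25        17.0926        34.1853         102.5559
  3        21.25        15.3297        45.9892         183.9567
  4        21.25        13.7486        54.9945         274.9726
  5       521.25       302.4626     1,512.3132       9,073.8790
  Σ                    367.6919     1,666.5405       9,673.4808
P = 367.6919.
Convexity = Σ t(t+1)·PV / [P·(1+y)²] = 9,673.4808 / (367.6919 × 1.243225) = 21.16162.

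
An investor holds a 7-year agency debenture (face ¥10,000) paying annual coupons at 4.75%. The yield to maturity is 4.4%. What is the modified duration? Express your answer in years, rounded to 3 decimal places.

Periodic yield y = 0.044. First find Macaulay duration:
  t   CF        PV=CF/(1+0.044)^t    t·PV
  1       475.00       454.9808       454.9808
  2       475.00       435.8054       871.6108
  3       475.00       417.4381     1,252.3144
  4       475.00       399.8449     1,599.3798
  5       475.00       382.9932     1,914.9662
  6       475.00       366.8518     2,201.1106
  7    10,475.00     7,749.0871    54,243.6095
  Σ                 10,207.0014    62,537.9722
P = 10,207.0014; Macaulay duration = 62,537.9722 / 10,207.0014 = 6.12697 years.
Modified duration = D_Mac / (1 + y) = 6.12697 / 1.044 = 5.86874 years.

5.869 years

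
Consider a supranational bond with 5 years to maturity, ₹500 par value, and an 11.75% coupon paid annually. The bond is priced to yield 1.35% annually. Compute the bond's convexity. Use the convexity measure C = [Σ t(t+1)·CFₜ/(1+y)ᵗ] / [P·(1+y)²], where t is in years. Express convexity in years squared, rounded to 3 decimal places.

23.274

With y = 0.0135:
  t   CF        PV=CF/(1+0.0135)^t    t·PV        t(t+1)·PV
  1        58.75        57.9674        57.9674         115.9349
  2        58.75        57.1953       114.3906         343.1718
  3        58.75        56.4335       169.3004         677.2014
  4        58.75        55.6817       222.7270       1,113.6350
  5       558.75       522.5150     2,612.5751      15,675.4503
  Σ                    749.7930     3,176.9604      17,925.3934
P = 749.7930.
Convexity = Σ t(t+1)·PV / [P·(1+y)²] = 17,925.3934 / (749.7930 × 1.027182) = 23.27447.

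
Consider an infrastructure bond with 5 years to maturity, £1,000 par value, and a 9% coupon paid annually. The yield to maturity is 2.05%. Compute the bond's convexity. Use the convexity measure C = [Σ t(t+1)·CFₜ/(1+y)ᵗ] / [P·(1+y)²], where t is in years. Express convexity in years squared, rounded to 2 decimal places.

23.82

With y = 0.0205:
  t   CF        PV=CF/(1+0.0205)^t    t·PV        t(t+1)·PV
  1        90.00        88.1921        88.1921         176.3841
  2        90.00        86.4204       172.8409         518.5227
  3        90.00        84.6844       254.0532       1,016.2130
  4        90.00        82.9833       331.9330       1,659.6651
  5     1,090.00       984.8304     4,924.1521      29,544.9125
  Σ                  1,327.1106     5,771.1713      32,915.6973
P = 1,327.1106.
Convexity = Σ t(t+1)·PV / [P·(1+y)²] = 32,915.6973 / (1,327.1106 × 1.041420) = 23.81606.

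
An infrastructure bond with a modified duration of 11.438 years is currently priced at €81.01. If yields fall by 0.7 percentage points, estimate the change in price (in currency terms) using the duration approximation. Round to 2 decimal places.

+€6.49

Duration approximation: ΔP/P ≈ -D_mod · Δy = -11.438 × (-0.007) = +0.080066.
ΔP ≈ 81.01 × (+0.080066) = +6.48614666.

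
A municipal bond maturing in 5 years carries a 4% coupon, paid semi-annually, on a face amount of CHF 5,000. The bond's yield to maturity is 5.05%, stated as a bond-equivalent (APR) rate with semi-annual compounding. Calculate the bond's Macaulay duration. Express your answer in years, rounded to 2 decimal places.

4.57 years

Periodic yield y = 0.02525. Discount each cash flow and weight by its period:
  t   CF        PV=CF/(1+0.02525)^t    t·PV
  1       100.00        97.5372        97.5372
  2       100.00        95.1350       190.2701
  3       100.00        92.7920       278.3761
  4       100.00        90.5067       362.0269
  5       100.00        88.2777       441.3886
  6       100.00        86.1036       516.6216
  7       100.00        83.9830       587.8812
  8       100.00        81.9147       655.3175
  9       100.00        79.8973       719.0755
  10    5,100.00     3,974.4075    39,744.0753
  Σ                  4,770.5548    43,592.5700
Price P = Σ PV = 4,770.5548.
Macaulay duration = Σ(t·PV) / P = 43,592.5700 / 4,770.5548 = 9.13784 half-year periods.
In years: 9.13784 / 2 = 4.56892 years.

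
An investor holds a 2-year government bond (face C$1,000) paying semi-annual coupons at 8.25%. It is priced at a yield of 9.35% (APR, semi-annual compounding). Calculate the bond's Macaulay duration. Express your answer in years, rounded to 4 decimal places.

1.8830 years

Periodic yield y = 0.04675. Discount each cash flow and weight by its period:
  t   CF        PV=CF/(1+0.04675)^t    t·PV
  1        41.25        39.4077        39.4077
  2        41.25        37.6477        75.2953
  3        41.25        35.9662       107.8987
  4     1,041.25       867.3275     3,469.3102
  Σ                    980.3491     3,691.9119
Price P = Σ PV = 980.3491.
Macaulay duration = Σ(t·PV) / P = 3,691.9119 / 980.3491 = 3.76592 half-year periods.
In years: 3.76592 / 2 = 1.88296 years.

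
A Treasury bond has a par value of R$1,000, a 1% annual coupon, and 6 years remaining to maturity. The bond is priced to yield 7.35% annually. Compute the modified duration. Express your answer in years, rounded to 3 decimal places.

5.420 years

Periodic yield y = 0.0735. First find Macaulay duration:
  t   CF        PV=CF/(1+0.0735)^t    t·PV
  1        10.00         9.3153         9.3153
  2        10.00         8.6775        17.3551
  3        10.00         8.0834        24.2502
  4        10.00         7.5299        30.1198
  5        10.00         7.0144        35.0719
  6     1,010.00       659.9470     3,959.6822
  Σ                    700.5676     4,075.7945
P = 700.5676; Macaulay duration = 4,075.7945 / 700.5676 = 5.81785 years.
Modified duration = D_Mac / (1 + y) = 5.81785 / 1.0735 = 5.41951 years.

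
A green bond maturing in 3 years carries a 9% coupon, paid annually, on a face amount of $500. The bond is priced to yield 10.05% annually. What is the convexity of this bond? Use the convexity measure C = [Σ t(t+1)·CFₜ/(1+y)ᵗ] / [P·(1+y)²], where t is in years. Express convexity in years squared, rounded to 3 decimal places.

With y = 0.1005:
  t   CF        PV=CF/(1+0.1005)^t    t·PV        t(t+1)·PV
  1        45.00        40.8905        40.8905          81.7810
  2        45.00        37.1563        74.3126         222.9378
  3       545.00       408.9087     1,226.7261       4,906.9045
  Σ                    486.9555     1,341.9292       5,211.6233
P = 486.9555.
Convexity = Σ t(t+1)·PV / [P·(1+y)²] = 5,211.6233 / (486.9555 × 1.211100) = 8.83698.

8.837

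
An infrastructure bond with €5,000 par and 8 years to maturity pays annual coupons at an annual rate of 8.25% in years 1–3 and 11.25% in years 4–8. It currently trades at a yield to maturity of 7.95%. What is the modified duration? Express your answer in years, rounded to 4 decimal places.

Periodic yield y = 0.0795. First find Macaulay duration:
  t   CF        PV=CF/(1+0.0795)^t    t·PV
  1       412.50       382.1214       382.1214
  2       412.50       353.9799       707.9599
  3       412.50       327.9110       983.7331
  4       562.50       414.2208     1,656.8833
  5       562.50       383.7155     1,918.5773
  6       562.50       355.4567     2,132.7399
  7       562.50       329.2790     2,304.9528
  8     5,562.50     3,016.3994    24,131.1955
  Σ                  5,563.0837    34,218.1631
P = 5,563.0837; Macaulay duration = 34,218.1631 / 5,563.0837 = 6.15093 years.
Modified duration = D_Mac / (1 + y) = 6.15093 / 1.0795 = 5.69795 years.

5.6979 years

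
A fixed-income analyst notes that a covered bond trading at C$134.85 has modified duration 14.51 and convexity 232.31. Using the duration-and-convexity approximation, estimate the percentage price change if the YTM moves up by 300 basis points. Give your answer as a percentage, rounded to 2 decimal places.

Duration effect: -D_mod·Δy = -14.51 × (+0.03) = -0.435300
Convexity effect: ½·C·(Δy)² = 0.5 × 232.31 × (0.03)² = +0.1045395
ΔP/P ≈ -0.435300 + 0.1045395 = -0.3307605
= -33.07605%.

-33.08%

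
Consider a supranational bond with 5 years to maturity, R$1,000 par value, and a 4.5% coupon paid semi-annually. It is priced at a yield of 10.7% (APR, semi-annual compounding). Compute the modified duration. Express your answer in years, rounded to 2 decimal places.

Periodic yield y = 0.0535. First find Macaulay duration:
  t   CF        PV=CF/(1+0.0535)^t    t·PV
  1        22.50        21.3574        21.3574
  2        22.50        20.2728        40.5456
  3        22.50        19.2433        57.7298
  4        22.50        18.2660        73.0642
  5        22.50        17.3384        86.6922
  6        22.50        16.4579        98.7476
  7        22.50        15.6221       109.3550
  8        22.50        14.8288       118.6305
  9        22.50        14.0758       126.6818
  10    1,022.50       607.1806     6,071.8064
  Σ                    764.6432     6,804.6104
P = 764.6432; Macaulay duration = 6,804.6104 / 764.6432 = 8.89907 half-year periods = 4.44953 years.
Modified duration = D_Mac / (1 + y) = 4.44953 / 1.0535 = 4.22357 years.

4.22 years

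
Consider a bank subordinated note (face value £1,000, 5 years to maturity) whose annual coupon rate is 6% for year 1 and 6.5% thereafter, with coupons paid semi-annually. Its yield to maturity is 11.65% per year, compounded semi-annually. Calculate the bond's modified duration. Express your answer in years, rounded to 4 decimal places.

4.0443 years

Periodic yield y = 0.05825. First find Macaulay duration:
  t   CF        PV=CF/(1+0.05825)^t    t·PV
  1        30.00        28.3487        28.3487
  2        30.00        26.7883        53.5765
  3        32.50        27.4232        82.2697
  4        32.50        25.9137       103.6550
  5        32.50        24.4874       122.4368
  6        32.50        23.1395       138.8369
  7        32.50        21.8658       153.0606
  8        32.50        20.6622       165.2978
  9        32.50        19.5249       175.7241
  10    1,032.50       586.1480     5,861.4800
  Σ                    804.3017     6,884.6862
P = 804.3017; Macaulay duration = 6,884.6862 / 804.3017 = 8.55983 half-year periods = 4.27992 years.
Modified duration = D_Mac / (1 + y) = 4.27992 / 1.05825 = 4.04433 years.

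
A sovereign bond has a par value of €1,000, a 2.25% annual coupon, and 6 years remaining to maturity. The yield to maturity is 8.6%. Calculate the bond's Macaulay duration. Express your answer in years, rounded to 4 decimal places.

Periodic yield y = 0.086. Discount each cash flow and weight by its year:
  t   CF        PV=CF/(1+0.086)^t    t·PV
  1        22.50        20.7182        20.7182
  2        22.50        19.0776        38.1551
  3        22.50        17.5668        52.7004
  4        22.50        16.1757        64.7028
  5        22.50        14.8948        74.4738
  6     1,022.50       623.2817     3,739.6901
  Σ                    711.7148     3,990.4405
Price P = Σ PV = 711.7148.
Macaulay duration = Σ(t·PV) / P = 3,990.4405 / 711.7148 = 5.60680 years.

5.6068 years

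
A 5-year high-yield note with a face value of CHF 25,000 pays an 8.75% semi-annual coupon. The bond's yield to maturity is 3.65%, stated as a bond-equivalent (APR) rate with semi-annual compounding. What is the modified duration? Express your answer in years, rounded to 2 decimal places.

4.17 years

Periodic yield y = 0.01825. First find Macaulay duration:
  t   CF        PV=CF/(1+0.01825)^t    t·PV
  1     1,093.75     1,074.1468     1,074.1468
  2     1,093.75     1,054.8950     2,109.7900
  3     1,093.75     1,035.9882     3,107.9646
  4     1,093.75     1,017.4203     4,069.6811
  5     1,093.75       999.1852     4,995.9258
  6     1,093.75       981.2769     5,887.6611
  7     1,093.75       963.6895     6,745.8266
  8     1,093.75       946.4174     7,571.3392
  9     1,093.75       929.4548     8,365.0936
  10   26,093.75    21,776.7121   217,767.1210
  Σ                 30,779.1862   261,694.5499
P = 30,779.1862; Macaulay duration = 261,694.5499 / 30,779.1862 = 8.50232 half-year periods = 4.25116 years.
Modified duration = D_Mac / (1 + y) = 4.25116 / 1.01825 = 4.17497 years.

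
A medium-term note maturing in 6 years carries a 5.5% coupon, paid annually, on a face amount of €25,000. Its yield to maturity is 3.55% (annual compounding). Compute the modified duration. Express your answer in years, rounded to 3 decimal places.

5.128 years

Periodic yield y = 0.0355. First find Macaulay duration:
  t   CF        PV=CF/(1+0.0355)^t    t·PV
  1     1,375.00     1,327.8609     1,327.8609
  2     1,375.00     1,282.3379     2,564.6759
  3     1,375.00     1,238.3756     3,715.1268
  4     1,375.00     1,195.9204     4,783.6817
  5     1,375.00     1,154.9207     5,774.6037
  6    26,375.00    21,393.9930   128,363.9579
  Σ                 27,593.4086   146,529.9069
P = 27,593.4086; Macaulay duration = 146,529.9069 / 27,593.4086 = 5.31032 years.
Modified duration = D_Mac / (1 + y) = 5.31032 / 1.0355 = 5.12827 years.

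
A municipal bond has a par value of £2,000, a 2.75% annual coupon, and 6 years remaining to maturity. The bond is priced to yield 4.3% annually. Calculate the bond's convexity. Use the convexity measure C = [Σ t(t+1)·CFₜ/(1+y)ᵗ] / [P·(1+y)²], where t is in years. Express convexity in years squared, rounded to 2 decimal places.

With y = 0.043:
  t   CF        PV=CF/(1+0.043)^t    t·PV        t(t+1)·PV
  1        55.00        52.7325        52.7325         105.4650
  2        55.00        50.5585       101.1170         303.3509
  3        55.00        48.4741       145.4223         581.6892
  4        55.00        46.4756       185.9026         929.5130
  5        55.00        44.5596       222.7979       1,336.7876
  6     2,055.00     1,596.2686     9,577.6117      67,043.2820
  Σ                  1,839.0689    10,285.5840      70,300.0876
P = 1,839.0689.
Convexity = Σ t(t+1)·PV / [P·(1+y)²] = 70,300.0876 / (1,839.0689 × 1.087849) = 35.13899.

35.14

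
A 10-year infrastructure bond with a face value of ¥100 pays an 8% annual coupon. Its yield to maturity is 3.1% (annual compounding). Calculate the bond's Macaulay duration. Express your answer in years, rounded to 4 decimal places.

7.7215 years

Periodic yield y = 0.031. Discount each cash flow and weight by its year:
  t   CF        PV=CF/(1+0.031)^t    t·PV
  1         8.00         7.7595         7.7595
  2         8.00         7.5261        15.0523
  3         8.00         7.2999        21.8996
  4         8.00         7.0804        28.3214
  5         8.00         6.8675        34.3373
  6         8.00         6.6610        39.9659
  7         8.00         6.4607        45.2249
  8         8.00         6.2664        50.1315
  9         8.00         6.0780        54.7022
  10      108.00        79.5861       795.8608
  Σ                    141.5855     1,093.2553
Price P = Σ PV = 141.5855.
Macaulay duration = Σ(t·PV) / P = 1,093.2553 / 141.5855 = 7.72152 years.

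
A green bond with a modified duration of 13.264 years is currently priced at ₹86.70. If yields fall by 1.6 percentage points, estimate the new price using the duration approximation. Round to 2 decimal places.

₹105.10

Duration approximation: ΔP/P ≈ -D_mod · Δy = -13.264 × (-0.016) = +0.212224.
New price ≈ 86.70 × (1 + 0.212224) = 105.0998208.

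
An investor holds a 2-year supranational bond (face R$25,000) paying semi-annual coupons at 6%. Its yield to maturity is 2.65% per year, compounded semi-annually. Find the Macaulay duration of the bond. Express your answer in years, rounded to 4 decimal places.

Periodic yield y = 0.01325. Discount each cash flow and weight by its period:
  t   CF        PV=CF/(1+0.01325)^t    t·PV
  1       750.00       740.1925       740.1925
  2       750.00       730.5132     1,461.0263
  3       750.00       720.9604     2,162.8813
  4    25,750.00    24,429.2866    97,717.1462
  Σ                 26,620.9526   102,081.2462
Price P = Σ PV = 26,620.9526.
Macaulay duration = Σ(t·PV) / P = 102,081.2462 / 26,620.9526 = 3.83462 half-year periods.
In years: 3.83462 / 2 = 1.91731 years.

1.9173 years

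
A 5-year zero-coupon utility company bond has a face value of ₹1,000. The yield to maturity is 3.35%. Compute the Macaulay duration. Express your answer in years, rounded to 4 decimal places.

A zero-coupon bond has a single cash flow at maturity, so its Macaulay duration equals its maturity: 5 years.

5.0000 years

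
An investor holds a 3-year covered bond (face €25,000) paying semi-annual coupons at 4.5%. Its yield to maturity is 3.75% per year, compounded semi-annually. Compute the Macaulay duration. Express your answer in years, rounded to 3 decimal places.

2.842 years

Periodic yield y = 0.01875. Discount each cash flow and weight by its period:
  t   CF        PV=CF/(1+0.01875)^t    t·PV
  1       562.50       552.1472       552.1472
  2       562.50       541.9850     1,083.9700
  3       562.50       532.0098     1,596.0295
  4       562.50       522.2182     2,088.8730
  5       562.50       512.6069     2,563.0343
  6    25,562.50    22,866.3894   137,198.3364
  Σ                 25,527.3566   145,082.3905
Price P = Σ PV = 25,527.3566.
Macaulay duration = Σ(t·PV) / P = 145,082.3905 / 25,527.3566 = 5.68341 half-year periods.
In years: 5.68341 / 2 = 2.84170 years.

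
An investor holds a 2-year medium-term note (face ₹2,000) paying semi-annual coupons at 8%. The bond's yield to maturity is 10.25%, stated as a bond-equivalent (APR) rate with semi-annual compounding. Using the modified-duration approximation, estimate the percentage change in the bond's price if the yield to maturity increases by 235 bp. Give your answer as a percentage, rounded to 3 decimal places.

-4.214%

Periodic yield y = 0.05125. Modified duration first:
  t   CF        PV=CF/(1+0.05125)^t    t·PV
  1        80.00        76.0999        76.0999
  2        80.00        72.3899       144.7798
  3        80.00        68.8608       206.5824
  4     2,080.00     1,703.0967     6,812.3867
  Σ                  1,920.4472     7,239.8487
P = 1,920.4472; D_Mac = 3.76988 half-year periods = 1.88494 yrs; D_mod = 1.88494/(1+0.05125) = 1.79304 yrs.
ΔP/P ≈ -D_mod · Δy = -1.79304 × (+0.0235) = -0.042137 = -4.2137%.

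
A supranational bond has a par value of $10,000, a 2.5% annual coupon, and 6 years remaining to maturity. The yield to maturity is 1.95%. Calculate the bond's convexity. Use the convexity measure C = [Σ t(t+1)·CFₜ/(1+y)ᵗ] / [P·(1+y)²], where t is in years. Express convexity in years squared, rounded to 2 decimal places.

37.30

With y = 0.0195:
  t   CF        PV=CF/(1+0.0195)^t    t·PV        t(t+1)·PV
  1       250.00       245.2182       245.2182         490.4365
  2       250.00       240.5279       481.0559       1,443.1677
  3       250.00       235.9274       707.7821       2,831.1284
  4       250.00       231.4148       925.6591       4,628.2955
  5       250.00       226.9885     1,134.9425       6,809.6550
  6    10,250.00     9,128.5224    54,771.1343     383,397.9400
  Σ                 10,308.5992    58,265.7921     399,600.6232
P = 10,308.5992.
Convexity = Σ t(t+1)·PV / [P·(1+y)²] = 399,600.6232 / (10,308.5992 × 1.039380) = 37.29512.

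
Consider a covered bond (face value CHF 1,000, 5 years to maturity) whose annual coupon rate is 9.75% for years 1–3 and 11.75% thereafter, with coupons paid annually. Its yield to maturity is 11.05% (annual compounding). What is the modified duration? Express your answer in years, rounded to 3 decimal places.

3.758 years

Periodic yield y = 0.1105. First find Macaulay duration:
  t   CF        PV=CF/(1+0.1105)^t    t·PV
  1        97.50        87.7983        87.7983
  2        97.50        79.0619       158.1239
  3        97.50        71.1949       213.5847
  4       117.50        77.2616       309.0463
  5     1,117.50       661.6902     3,308.4511
  Σ                    977.0069     4,077.0044
P = 977.0069; Macaulay duration = 4,077.0044 / 977.0069 = 4.17295 years.
Modified duration = D_Mac / (1 + y) = 4.17295 / 1.1105 = 3.75772 years.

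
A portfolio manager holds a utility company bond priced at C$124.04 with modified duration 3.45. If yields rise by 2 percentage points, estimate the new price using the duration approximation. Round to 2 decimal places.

C$115.48

Duration approximation: ΔP/P ≈ -D_mod · Δy = -3.45 × (+0.02) = -0.069000.
New price ≈ 124.04 × (1 - 0.069000) = 115.48124.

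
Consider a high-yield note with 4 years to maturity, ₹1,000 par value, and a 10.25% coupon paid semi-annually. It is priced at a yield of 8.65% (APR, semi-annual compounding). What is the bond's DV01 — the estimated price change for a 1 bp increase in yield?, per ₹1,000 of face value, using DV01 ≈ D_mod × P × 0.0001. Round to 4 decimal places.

₹0.3431

Periodic yield y = 0.04325.
  t   CF        PV=CF/(1+0.04325)^t    t·PV
  1        51.25        49.1253        49.1253
  2        51.25        47.0887        94.1775
  3        51.25        45.1366       135.4098
  4        51.25        43.2654       173.0614
  5        51.25        41.4717       207.3585
  6        51.25        39.7524       238.5145
  7        51.25        38.1044       266.7308
  8     1,051.25       749.2019     5,993.6151
  Σ                  1,053.1464     7,157.9929
P = 1,053.1464; D_Mac = 6.79677 half-year periods = 3.39838 yrs; D_mod = 3.25750 yrs.
DV01 ≈ 3.25750 × 1,053.1464 × 0.0001 = 0.343062.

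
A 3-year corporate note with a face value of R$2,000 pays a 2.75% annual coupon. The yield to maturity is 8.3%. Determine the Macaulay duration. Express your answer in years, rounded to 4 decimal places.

Periodic yield y = 0.083. Discount each cash flow and weight by its year:
  t   CF        PV=CF/(1+0.083)^t    t·PV
  1        55.00        50.7849        50.7849
  2        55.00        46.8928        93.7855
  3     2,055.00     1,617.8061     4,853.4182
  Σ                  1,715.4837     4,997.9885
Price P = Σ PV = 1,715.4837.
Macaulay duration = Σ(t·PV) / P = 4,997.9885 / 1,715.4837 = 2.91346 years.

2.9135 years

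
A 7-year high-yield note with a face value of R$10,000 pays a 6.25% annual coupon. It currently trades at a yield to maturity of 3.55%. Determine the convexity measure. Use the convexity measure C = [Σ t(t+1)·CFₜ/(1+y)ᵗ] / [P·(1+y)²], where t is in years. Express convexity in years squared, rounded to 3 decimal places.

42.072

With y = 0.0355:
  t   CF        PV=CF/(1+0.0355)^t    t·PV        t(t+1)·PV
  1       625.00       603.5732       603.5732       1,207.1463
  2       625.00       582.8809     1,165.7618       3,497.2853
  3       625.00       562.8980     1,688.6940       6,754.7760
  4       625.00       543.6002     2,174.4008      10,872.0039
  5       625.00       524.9640     2,624.8199      15,748.9192
  6       625.00       506.9667     3,041.7999      21,292.5996
  7    10,625.00     8,322.9678    58,260.7748     466,086.1986
  Σ                 11,647.8507    69,559.8244     525,458.9290
P = 11,647.8507.
Convexity = Σ t(t+1)·PV / [P·(1+y)²] = 525,458.9290 / (11,647.8507 × 1.072260) = 42.07196.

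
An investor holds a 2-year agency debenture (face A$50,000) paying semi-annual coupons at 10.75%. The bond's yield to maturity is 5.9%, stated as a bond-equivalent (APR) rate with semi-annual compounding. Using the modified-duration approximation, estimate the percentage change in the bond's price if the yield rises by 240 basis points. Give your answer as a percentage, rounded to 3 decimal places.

-4.334%

Periodic yield y = 0.0295. Modified duration first:
  t   CF        PV=CF/(1+0.0295)^t    t·PV
  1     2,687.50     2,610.4905     2,610.4905
  2     2,687.50     2,535.6877     5,071.3755
  3     2,687.50     2,463.0284     7,389.0852
  4    52,687.50    46,903.1692   187,612.6766
  Σ                 54,512.3758   202,683.6278
P = 54,512.3758; D_Mac = 3.71812 half-year periods = 1.85906 yrs; D_mod = 1.85906/(1+0.0295) = 1.80579 yrs.
ΔP/P ≈ -D_mod · Δy = -1.80579 × (+0.024) = -0.043339 = -4.3339%.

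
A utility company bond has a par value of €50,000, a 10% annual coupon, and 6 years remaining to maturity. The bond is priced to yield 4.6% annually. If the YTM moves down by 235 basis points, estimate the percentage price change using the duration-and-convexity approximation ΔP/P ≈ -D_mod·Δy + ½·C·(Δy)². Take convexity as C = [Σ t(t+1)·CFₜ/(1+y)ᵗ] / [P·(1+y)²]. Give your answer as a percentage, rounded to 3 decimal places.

+11.914%

With y = 0.046:
  t   CF        PV=CF/(1+0.046)^t    t·PV        t(t+1)·PV
  1     5,000.00     4,780.1147     4,780.1147       9,560.2294
  2     5,000.00     4,569.8994     9,139.7987      27,419.3961
  3     5,000.00     4,368.9286    13,106.7859      52,427.1436
  4     5,000.00     4,176.7960    16,707.1841      83,535.9204
  5     5,000.00     3,993.1128    19,965.5641     119,793.3849
  6    55,000.00    41,992.5823   251,955.4939   1,763,688.4576
  Σ                 63,881.4339   315,654.9415   2,056,424.5321
P = 63,881.4339; D_Mac = 4.94126 yrs; D_mod = 4.72396 yrs; C = 29.42217.
Duration effect: -4.72396 × (-0.0235) = +0.111013
Convexity effect: 0.5 × 29.42217 × (-0.0235)² = +0.0081242
ΔP/P ≈ +0.111013 + 0.0081242 = +0.119137 = +11.9137%.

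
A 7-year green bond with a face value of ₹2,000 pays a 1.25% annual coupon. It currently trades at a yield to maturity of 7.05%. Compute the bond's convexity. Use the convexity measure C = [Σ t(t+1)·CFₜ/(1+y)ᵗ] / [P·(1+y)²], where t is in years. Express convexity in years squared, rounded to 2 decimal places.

With y = 0.0705:
  t   CF        PV=CF/(1+0.0705)^t    t·PV        t(t+1)·PV
  1        25.00        23.3536        23.3536          46.7071
  2        25.00        21.8156        43.6312         130.8935
  3        25.00        20.3789        61.1366         244.5464
  4        25.00        19.0368        76.1471         380.7355
  5        25.00        17.7831        88.9153         533.4920
  6        25.00        16.6119        99.6716         697.7009
  7     2,025.00     1,256.9509     8,798.6566      70,389.2525
  Σ                  1,375.9307     9,191.5119      72,423.3278
P = 1,375.9307.
Convexity = Σ t(t+1)·PV / [P·(1+y)²] = 72,423.3278 / (1,375.9307 × 1.145970) = 45.93128.

45.93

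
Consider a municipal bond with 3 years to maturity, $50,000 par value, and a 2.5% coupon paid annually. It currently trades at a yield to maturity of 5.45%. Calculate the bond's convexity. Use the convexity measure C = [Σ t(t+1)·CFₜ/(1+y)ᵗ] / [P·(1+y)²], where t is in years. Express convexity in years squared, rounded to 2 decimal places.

With y = 0.0545:
  t   CF        PV=CF/(1+0.0545)^t    t·PV        t(t+1)·PV
  1     1,250.00     1,185.3959     1,185.3959       2,370.7918
  2     1,250.00     1,124.1308     2,248.2616       6,744.7848
  3    51,250.00    43,707.3139   131,121.9418     524,487.7673
  Σ                 46,016.8407   134,555.5993     533,603.3439
P = 46,016.8407.
Convexity = Σ t(t+1)·PV / [P·(1+y)²] = 533,603.3439 / (46,016.8407 × 1.111970) = 10.42818.

10.43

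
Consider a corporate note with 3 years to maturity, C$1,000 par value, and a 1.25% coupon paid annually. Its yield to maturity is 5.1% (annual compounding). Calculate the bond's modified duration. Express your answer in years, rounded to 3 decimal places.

Periodic yield y = 0.051. First find Macaulay duration:
  t   CF        PV=CF/(1+0.051)^t    t·PV
  1        12.50        11.8934        11.8934
  2        12.50        11.3163        22.6326
  3     1,012.50       872.1414     2,616.4241
  Σ                    895.3511     2,650.9501
P = 895.3511; Macaulay duration = 2,650.9501 / 895.3511 = 2.96079 years.
Modified duration = D_Mac / (1 + y) = 2.96079 / 1.051 = 2.81712 years.

2.817 years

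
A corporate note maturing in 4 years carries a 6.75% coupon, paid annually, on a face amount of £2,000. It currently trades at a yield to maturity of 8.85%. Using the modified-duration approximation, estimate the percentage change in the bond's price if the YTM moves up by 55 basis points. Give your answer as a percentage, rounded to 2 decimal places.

-1.83%

Periodic yield y = 0.0885. Modified duration first:
  t   CF        PV=CF/(1+0.0885)^t    t·PV
  1       135.00       124.0239       124.0239
  2       135.00       113.9402       227.8804
  3       135.00       104.6763       314.0290
  4     2,135.00     1,520.8422     6,083.3687
  Σ                  1,863.4826     6,749.3019
P = 1,863.4826; D_Mac = 3.62188 yrs; D_mod = 3.62188/(1+0.0885) = 3.32740 yrs.
ΔP/P ≈ -D_mod · Δy = -3.32740 × (+0.0055) = -0.018301 = -1.8301%.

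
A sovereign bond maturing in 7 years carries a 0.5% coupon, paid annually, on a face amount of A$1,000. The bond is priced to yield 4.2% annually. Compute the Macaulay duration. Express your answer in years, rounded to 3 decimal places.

Periodic yield y = 0.042. Discount each cash flow and weight by its year:
  t   CF        PV=CF/(1+0.042)^t    t·PV
  1         5.00         4.7985         4.7985
  2         5.00         4.6051         9.2101
  3         5.00         4.4194        13.2583
  4         5.00         4.2413        16.9652
  5         5.00         4.0703        20.3517
  6         5.00         3.9063        23.4377
  7     1,005.00       753.5152     5,274.6065
  Σ                    779.5561     5,362.6281
Price P = Σ PV = 779.5561.
Macaulay duration = Σ(t·PV) / P = 5,362.6281 / 779.5561 = 6.87908 years.

6.879 years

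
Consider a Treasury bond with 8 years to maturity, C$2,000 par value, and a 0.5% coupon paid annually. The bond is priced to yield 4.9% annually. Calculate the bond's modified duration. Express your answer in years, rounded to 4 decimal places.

Periodic yield y = 0.049. First find Macaulay duration:
  t   CF        PV=CF/(1+0.049)^t    t·PV
  1        10.00         9.5329         9.5329
  2        10.00         9.0876        18.1752
  3        10.00         8.6631        25.9893
  4        10.00         8.2584        33.0338
  5        10.00         7.8727        39.3634
  6        10.00         7.5049        45.0296
  7        10.00         7.1544        50.0806
  8     2,010.00     1,370.8570    10,966.8559
  Σ                  1,428.9310    11,188.0607
P = 1,428.9310; Macaulay duration = 11,188.0607 / 1,428.9310 = 7.82967 years.
Modified duration = D_Mac / (1 + y) = 7.82967 / 1.049 = 7.46394 years.

7.4639 years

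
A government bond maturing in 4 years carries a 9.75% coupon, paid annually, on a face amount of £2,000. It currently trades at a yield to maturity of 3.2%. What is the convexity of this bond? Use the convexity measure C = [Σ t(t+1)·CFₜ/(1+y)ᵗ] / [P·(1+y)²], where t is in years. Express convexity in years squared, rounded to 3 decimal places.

15.989

With y = 0.032:
  t   CF        PV=CF/(1+0.032)^t    t·PV        t(t+1)·PV
  1       195.00       188.9535       188.9535         377.9070
  2       195.00       183.0945       366.1889       1,098.5668
  3       195.00       177.4171       532.2514       2,129.0054
  4     2,195.00     1,935.1549     7,740.6196      38,703.0981
  Σ                  2,484.6200     8,828.0134      42,308.5773
P = 2,484.6200.
Convexity = Σ t(t+1)·PV / [P·(1+y)²] = 42,308.5773 / (2,484.6200 × 1.065024) = 15.98855.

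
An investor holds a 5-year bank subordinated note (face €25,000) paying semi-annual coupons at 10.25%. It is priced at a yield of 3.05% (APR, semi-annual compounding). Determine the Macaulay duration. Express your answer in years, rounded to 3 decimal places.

Periodic yield y = 0.01525. Discount each cash flow and weight by its period:
  t   CF        PV=CF/(1+0.01525)^t    t·PV
  1     1,281.25     1,262.0044     1,262.0044
  2     1,281.25     1,243.0480     2,486.0959
  3     1,281.25     1,224.3762     3,673.1286
  4     1,281.25     1,205.9849     4,823.9398
  5     1,281.25     1,187.8699     5,939.3496
  6     1,281.25     1,170.0270     7,020.1621
  7     1,281.25     1,152.4521     8,067.1648
  8     1,281.25     1,135.1412     9,081.1297
  9     1,281.25     1,118.0903    10,062.8131
  10   26,281.25    22,589.9899   225,899.8985
  Σ                 33,288.9840   278,315.6866
Price P = Σ PV = 33,288.9840.
Macaulay duration = Σ(t·PV) / P = 278,315.6866 / 33,288.9840 = 8.36059 half-year periods.
In years: 8.36059 / 2 = 4.18030 years.

4.180 years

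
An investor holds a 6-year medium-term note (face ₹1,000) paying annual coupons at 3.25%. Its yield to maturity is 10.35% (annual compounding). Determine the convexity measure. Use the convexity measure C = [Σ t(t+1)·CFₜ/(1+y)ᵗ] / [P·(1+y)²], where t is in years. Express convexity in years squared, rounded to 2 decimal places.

With y = 0.1035:
  t   CF        PV=CF/(1+0.1035)^t    t·PV        t(t+1)·PV
  1        32.50        29.4517        29.4517          58.9035
  2        32.50        26.6894        53.3788         160.1364
  3        32.50        24.1861        72.5584         290.2335
  4        32.50        21.9177        87.6706         438.3530
  5        32.50        19.8619        99.3097         595.8582
  6     1,032.50       571.8156     3,430.8939      24,016.2572
  Σ                    693.9225     3,773.2631      25,559.7418
P = 693.9225.
Convexity = Σ t(t+1)·PV / [P·(1+y)²] = 25,559.7418 / (693.9225 × 1.217712) = 30.24829.

30.25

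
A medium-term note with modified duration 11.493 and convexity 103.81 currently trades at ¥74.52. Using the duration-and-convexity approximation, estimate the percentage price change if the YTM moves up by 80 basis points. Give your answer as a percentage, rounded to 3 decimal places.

-8.862%

Duration effect: -D_mod·Δy = -11.493 × (+0.008) = -0.091944
Convexity effect: ½·C·(Δy)² = 0.5 × 103.81 × (0.008)² = +0.00332192
ΔP/P ≈ -0.091944 + 0.00332192 = -0.08862208
= -8.862208%.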